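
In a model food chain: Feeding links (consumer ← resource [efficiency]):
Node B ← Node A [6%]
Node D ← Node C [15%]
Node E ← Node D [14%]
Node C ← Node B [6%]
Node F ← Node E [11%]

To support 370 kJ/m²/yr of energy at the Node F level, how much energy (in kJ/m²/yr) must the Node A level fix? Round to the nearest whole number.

Cumulative transfer efficiency: 0.06 × 0.06 × 0.15 × 0.14 × 0.11 = 0.000008316
Node A energy = 370 / 0.000008316 = 44492544 kJ/m²/yr

44492544 kJ/m²/yr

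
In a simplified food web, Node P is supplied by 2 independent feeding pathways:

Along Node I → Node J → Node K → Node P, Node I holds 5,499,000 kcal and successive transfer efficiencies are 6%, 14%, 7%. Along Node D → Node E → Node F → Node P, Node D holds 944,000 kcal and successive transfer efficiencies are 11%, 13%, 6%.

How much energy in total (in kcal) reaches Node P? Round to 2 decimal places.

4043.36 kcal

Via Node I: 5499000 × 0.06 × 0.14 × 0.07 = 3233.412 kcal
Via Node D: 944000 × 0.11 × 0.13 × 0.06 = 809.952 kcal
Total at Node P: 3233.412 + 809.952 = 4043.364 kcal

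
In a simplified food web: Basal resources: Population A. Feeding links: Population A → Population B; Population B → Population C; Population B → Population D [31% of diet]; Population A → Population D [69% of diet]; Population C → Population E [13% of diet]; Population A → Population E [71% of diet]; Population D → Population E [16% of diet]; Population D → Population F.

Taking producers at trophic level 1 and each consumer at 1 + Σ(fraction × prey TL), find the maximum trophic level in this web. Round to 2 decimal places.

3.31

Population B: 1 + 1 = 2
Population C: 1 + 2 = 3
Population D: 1 + (0.31×2 + 0.69×1) = 2.31
Population E: 1 + (0.13×3 + 0.71×1 + 0.16×2.31) = 2.4696
Population F: 1 + 2.31 = 3.31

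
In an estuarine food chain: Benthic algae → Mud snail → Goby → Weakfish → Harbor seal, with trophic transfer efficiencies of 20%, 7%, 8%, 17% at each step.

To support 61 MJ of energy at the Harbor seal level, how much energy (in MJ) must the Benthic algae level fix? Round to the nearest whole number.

320378 MJ

Cumulative transfer efficiency: 0.2 × 0.07 × 0.08 × 0.17 = 0.0001904
Benthic algae energy = 61 / 0.0001904 = 320378 MJ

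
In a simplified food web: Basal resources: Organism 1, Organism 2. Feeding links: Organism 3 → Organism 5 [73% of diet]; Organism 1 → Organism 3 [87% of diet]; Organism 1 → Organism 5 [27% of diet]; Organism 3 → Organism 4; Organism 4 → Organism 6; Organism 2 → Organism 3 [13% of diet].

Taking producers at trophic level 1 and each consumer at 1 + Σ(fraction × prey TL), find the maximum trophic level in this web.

4

Organism 3: 1 + (0.87×1 + 0.13×1) = 2
Organism 4: 1 + 2 = 3
Organism 5: 1 + (0.27×1 + 0.73×2) = 2.73
Organism 6: 1 + 3 = 4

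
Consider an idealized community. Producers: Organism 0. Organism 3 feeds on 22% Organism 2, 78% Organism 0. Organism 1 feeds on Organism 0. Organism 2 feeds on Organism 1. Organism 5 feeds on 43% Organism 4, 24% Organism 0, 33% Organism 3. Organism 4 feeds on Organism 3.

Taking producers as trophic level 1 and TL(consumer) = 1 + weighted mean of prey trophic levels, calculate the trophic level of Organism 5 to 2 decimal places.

Organism 1: 1 + 1 = 2
Organism 2: 1 + 2 = 3
Organism 3: 1 + (0.22×3 + 0.78×1) = 2.44
Organism 4: 1 + 2.44 = 3.44
Organism 5: 1 + (0.43×3.44 + 0.24×1 + 0.33×2.44) = 3.5244

3.52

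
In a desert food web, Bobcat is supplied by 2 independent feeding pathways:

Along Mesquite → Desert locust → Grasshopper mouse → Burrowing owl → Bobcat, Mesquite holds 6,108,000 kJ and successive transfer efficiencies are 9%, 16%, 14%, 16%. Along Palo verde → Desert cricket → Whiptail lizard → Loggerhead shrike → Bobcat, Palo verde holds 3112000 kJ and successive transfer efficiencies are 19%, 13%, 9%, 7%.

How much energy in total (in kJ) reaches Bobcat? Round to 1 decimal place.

Via Mesquite: 6108000 × 0.09 × 0.16 × 0.14 × 0.16 = 1970.19648 kJ
Via Palo verde: 3112000 × 0.19 × 0.13 × 0.09 × 0.07 = 484.25832 kJ
Total at Bobcat: 1970.19648 + 484.25832 = 2454.4548 kJ

2454.5 kJ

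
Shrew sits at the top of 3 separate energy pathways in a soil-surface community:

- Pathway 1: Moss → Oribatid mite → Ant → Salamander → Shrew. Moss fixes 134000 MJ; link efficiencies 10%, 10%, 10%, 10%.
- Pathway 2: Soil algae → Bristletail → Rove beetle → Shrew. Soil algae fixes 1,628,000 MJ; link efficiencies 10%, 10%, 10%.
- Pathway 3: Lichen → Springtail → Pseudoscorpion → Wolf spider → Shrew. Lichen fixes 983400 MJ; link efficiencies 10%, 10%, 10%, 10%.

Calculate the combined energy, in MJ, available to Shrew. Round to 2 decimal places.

Pathway 1: 134000 × 0.1 × 0.1 × 0.1 × 0.1 = 13.4 MJ
Pathway 2: 1628000 × 0.1 × 0.1 × 0.1 = 1628 MJ
Pathway 3: 983400 × 0.1 × 0.1 × 0.1 × 0.1 = 98.34 MJ
Total at Shrew: 13.4 + 1628 + 98.34 = 1739.74 MJ

1739.74 MJ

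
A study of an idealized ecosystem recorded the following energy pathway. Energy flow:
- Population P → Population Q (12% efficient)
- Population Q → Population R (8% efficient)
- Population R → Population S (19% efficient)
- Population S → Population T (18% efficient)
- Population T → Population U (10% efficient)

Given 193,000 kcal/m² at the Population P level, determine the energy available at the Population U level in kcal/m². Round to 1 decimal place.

6.3 kcal/m²

Population Q: 193000 × 0.12 = 23160 kcal/m²
Population R: 23160 × 0.08 = 1852.8 kcal/m²
Population S: 1852.8 × 0.19 = 352.032 kcal/m²
Population T: 352.032 × 0.18 = 63.36576 kcal/m²
Population U: 63.36576 × 0.1 = 6.336576 kcal/m²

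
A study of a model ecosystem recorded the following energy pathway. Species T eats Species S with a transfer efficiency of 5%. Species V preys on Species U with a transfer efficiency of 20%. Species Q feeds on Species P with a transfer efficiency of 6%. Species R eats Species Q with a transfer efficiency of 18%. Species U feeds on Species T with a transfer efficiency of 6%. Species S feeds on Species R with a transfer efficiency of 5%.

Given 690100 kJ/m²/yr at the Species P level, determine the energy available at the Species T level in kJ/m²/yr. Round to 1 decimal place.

Species Q: 690100 × 0.06 = 41406 kJ/m²/yr
Species R: 41406 × 0.18 = 7453.08 kJ/m²/yr
Species S: 7453.08 × 0.05 = 372.654 kJ/m²/yr
Species T: 372.654 × 0.05 = 18.6327 kJ/m²/yr

18.6 kJ/m²/yr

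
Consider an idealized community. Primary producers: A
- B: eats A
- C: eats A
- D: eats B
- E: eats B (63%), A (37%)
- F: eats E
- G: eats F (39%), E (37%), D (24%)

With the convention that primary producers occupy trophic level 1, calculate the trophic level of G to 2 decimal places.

4.11

B: 1 + 1 = 2
C: 1 + 1 = 2
D: 1 + 2 = 3
E: 1 + (0.63×2 + 0.37×1) = 2.63
F: 1 + 2.63 = 3.63
G: 1 + (0.39×3.63 + 0.37×2.63 + 0.24×3) = 4.1088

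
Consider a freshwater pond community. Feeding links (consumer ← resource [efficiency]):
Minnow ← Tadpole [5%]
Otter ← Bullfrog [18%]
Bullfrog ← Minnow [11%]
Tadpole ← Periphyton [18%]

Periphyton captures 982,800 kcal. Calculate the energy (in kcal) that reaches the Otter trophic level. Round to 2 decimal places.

175.13 kcal

Tadpole: 982800 × 0.18 = 176904 kcal
Minnow: 176904 × 0.05 = 8845.2 kcal
Bullfrog: 8845.2 × 0.11 = 972.972 kcal
Otter: 972.972 × 0.18 = 175.13496 kcal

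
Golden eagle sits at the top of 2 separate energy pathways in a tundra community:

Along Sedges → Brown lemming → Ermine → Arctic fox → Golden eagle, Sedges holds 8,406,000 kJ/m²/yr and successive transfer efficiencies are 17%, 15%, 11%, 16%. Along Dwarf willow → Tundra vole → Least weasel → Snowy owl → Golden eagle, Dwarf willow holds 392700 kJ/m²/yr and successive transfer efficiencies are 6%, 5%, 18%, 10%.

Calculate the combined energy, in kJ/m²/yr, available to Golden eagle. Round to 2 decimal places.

Via Sedges: 8406000 × 0.17 × 0.15 × 0.11 × 0.16 = 3772.6128 kJ/m²/yr
Via Dwarf willow: 392700 × 0.06 × 0.05 × 0.18 × 0.1 = 21.2058 kJ/m²/yr
Total at Golden eagle: 3772.6128 + 21.2058 = 3793.8186 kJ/m²/yr

3793.82 kJ/m²/yr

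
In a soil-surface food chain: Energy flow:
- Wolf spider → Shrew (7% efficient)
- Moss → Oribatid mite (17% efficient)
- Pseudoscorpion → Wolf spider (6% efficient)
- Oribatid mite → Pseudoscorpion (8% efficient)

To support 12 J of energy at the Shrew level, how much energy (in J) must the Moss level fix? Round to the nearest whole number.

210084 J

Cumulative transfer efficiency: 0.17 × 0.08 × 0.06 × 0.07 = 0.00005712
Moss energy = 12 / 0.00005712 = 210084 J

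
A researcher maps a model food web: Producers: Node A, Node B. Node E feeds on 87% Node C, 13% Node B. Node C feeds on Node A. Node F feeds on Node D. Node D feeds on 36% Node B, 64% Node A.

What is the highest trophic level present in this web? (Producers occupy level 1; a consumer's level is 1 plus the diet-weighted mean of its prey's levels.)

3

Node C: 1 + 1 = 2
Node D: 1 + (0.36×1 + 0.64×1) = 2
Node E: 1 + (0.87×2 + 0.13×1) = 2.87
Node F: 1 + 2 = 3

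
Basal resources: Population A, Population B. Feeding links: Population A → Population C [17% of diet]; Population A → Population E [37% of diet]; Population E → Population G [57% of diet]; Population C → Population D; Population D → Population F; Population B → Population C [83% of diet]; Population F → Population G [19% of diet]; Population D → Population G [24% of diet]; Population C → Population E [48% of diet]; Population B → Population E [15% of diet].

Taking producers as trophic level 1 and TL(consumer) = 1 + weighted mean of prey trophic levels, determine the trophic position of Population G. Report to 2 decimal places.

3.89

Population C: 1 + (0.17×1 + 0.83×1) = 2
Population D: 1 + 2 = 3
Population E: 1 + (0.48×2 + 0.15×1 + 0.37×1) = 2.48
Population F: 1 + 3 = 4
Population G: 1 + (0.57×2.48 + 0.19×4 + 0.24×3) = 3.8936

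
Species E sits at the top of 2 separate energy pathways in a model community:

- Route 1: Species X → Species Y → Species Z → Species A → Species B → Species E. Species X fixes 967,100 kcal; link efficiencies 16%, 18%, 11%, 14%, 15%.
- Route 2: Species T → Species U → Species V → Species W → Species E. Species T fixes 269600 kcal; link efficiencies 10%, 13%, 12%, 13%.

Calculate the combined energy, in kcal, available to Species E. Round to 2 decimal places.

119.01 kcal

Route 1: 967100 × 0.16 × 0.18 × 0.11 × 0.14 × 0.15 = 64.3392288 kcal
Route 2: 269600 × 0.1 × 0.13 × 0.12 × 0.13 = 54.67488 kcal
Total at Species E: 64.3392288 + 54.67488 = 119.0141088 kcal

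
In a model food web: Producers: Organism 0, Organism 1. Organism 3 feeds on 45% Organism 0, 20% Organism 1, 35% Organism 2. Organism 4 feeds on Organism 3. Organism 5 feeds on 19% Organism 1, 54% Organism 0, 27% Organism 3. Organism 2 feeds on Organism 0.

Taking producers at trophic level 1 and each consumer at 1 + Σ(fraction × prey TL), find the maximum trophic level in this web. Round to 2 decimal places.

3.35

Organism 2: 1 + 1 = 2
Organism 3: 1 + (0.45×1 + 0.2×1 + 0.35×2) = 2.35
Organism 4: 1 + 2.35 = 3.35
Organism 5: 1 + (0.19×1 + 0.54×1 + 0.27×2.35) = 2.3645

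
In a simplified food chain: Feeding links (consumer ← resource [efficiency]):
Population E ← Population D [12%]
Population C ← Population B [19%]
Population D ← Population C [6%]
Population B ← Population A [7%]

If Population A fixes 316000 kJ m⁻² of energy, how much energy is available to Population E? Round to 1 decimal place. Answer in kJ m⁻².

30.3 kJ m⁻²

Population B: 316000 × 0.07 = 22120 kJ m⁻²
Population C: 22120 × 0.19 = 4202.8 kJ m⁻²
Population D: 4202.8 × 0.06 = 252.168 kJ m⁻²
Population E: 252.168 × 0.12 = 30.26016 kJ m⁻²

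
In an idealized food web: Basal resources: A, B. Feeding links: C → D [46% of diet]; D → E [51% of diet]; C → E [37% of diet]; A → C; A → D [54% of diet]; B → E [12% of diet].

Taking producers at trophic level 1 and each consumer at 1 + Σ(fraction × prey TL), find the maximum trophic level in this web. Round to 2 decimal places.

C: 1 + 1 = 2
D: 1 + (0.46×2 + 0.54×1) = 2.46
E: 1 + (0.37×2 + 0.12×1 + 0.51×2.46) = 3.1146

3.11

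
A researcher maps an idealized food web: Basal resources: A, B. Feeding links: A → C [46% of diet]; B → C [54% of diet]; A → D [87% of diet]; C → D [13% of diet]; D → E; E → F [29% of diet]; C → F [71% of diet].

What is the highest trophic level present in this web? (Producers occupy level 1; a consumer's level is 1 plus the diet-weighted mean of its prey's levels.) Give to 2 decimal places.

C: 1 + (0.46×1 + 0.54×1) = 2
D: 1 + (0.87×1 + 0.13×2) = 2.13
E: 1 + 2.13 = 3.13
F: 1 + (0.29×3.13 + 0.71×2) = 3.3277

3.33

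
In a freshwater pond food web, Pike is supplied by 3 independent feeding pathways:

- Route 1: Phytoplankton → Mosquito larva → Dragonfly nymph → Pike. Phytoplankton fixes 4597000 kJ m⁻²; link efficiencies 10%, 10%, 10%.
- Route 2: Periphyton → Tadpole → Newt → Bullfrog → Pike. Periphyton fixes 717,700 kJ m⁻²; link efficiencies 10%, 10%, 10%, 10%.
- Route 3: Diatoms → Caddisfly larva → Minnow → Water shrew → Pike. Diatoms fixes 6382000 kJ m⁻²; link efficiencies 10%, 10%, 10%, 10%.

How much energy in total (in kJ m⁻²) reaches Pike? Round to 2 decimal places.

5306.97 kJ m⁻²

Route 1: 4597000 × 0.1 × 0.1 × 0.1 = 4597 kJ m⁻²
Route 2: 717700 × 0.1 × 0.1 × 0.1 × 0.1 = 71.77 kJ m⁻²
Route 3: 6382000 × 0.1 × 0.1 × 0.1 × 0.1 = 638.2 kJ m⁻²
Total at Pike: 4597 + 71.77 + 638.2 = 5306.97 kJ m⁻²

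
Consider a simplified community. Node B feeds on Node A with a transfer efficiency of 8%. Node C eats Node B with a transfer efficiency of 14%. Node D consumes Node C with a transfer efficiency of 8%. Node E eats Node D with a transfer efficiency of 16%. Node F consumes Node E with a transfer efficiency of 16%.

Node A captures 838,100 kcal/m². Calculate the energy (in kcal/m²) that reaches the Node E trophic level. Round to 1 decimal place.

Node B: 838100 × 0.08 = 67048 kcal/m²
Node C: 67048 × 0.14 = 9386.72 kcal/m²
Node D: 9386.72 × 0.08 = 750.9376 kcal/m²
Node E: 750.9376 × 0.16 = 120.150016 kcal/m²

120.2 kcal/m²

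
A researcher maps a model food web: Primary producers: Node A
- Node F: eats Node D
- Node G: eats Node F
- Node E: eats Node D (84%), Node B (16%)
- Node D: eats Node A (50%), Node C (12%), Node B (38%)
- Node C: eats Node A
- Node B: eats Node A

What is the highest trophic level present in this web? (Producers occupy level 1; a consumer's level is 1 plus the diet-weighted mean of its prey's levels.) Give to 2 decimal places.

4.50

Node B: 1 + 1 = 2
Node C: 1 + 1 = 2
Node D: 1 + (0.5×1 + 0.12×2 + 0.38×2) = 2.5
Node E: 1 + (0.84×2.5 + 0.16×2) = 3.42
Node F: 1 + 2.5 = 3.5
Node G: 1 + 3.5 = 4.5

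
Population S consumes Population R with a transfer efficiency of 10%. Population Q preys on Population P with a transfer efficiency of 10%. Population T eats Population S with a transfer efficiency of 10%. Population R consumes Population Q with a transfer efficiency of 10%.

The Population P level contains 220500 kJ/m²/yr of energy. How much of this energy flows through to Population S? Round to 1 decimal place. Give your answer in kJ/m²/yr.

220.5 kJ/m²/yr

Population Q: 220500 × 0.1 = 22050 kJ/m²/yr
Population R: 22050 × 0.1 = 2205 kJ/m²/yr
Population S: 2205 × 0.1 = 220.5 kJ/m²/yr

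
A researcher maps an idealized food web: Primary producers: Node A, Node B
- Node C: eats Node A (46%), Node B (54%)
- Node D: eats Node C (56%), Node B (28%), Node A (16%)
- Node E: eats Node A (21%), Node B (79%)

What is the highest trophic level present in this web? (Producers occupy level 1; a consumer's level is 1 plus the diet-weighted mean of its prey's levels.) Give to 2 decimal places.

Node C: 1 + (0.46×1 + 0.54×1) = 2
Node D: 1 + (0.56×2 + 0.28×1 + 0.16×1) = 2.56
Node E: 1 + (0.21×1 + 0.79×1) = 2

2.56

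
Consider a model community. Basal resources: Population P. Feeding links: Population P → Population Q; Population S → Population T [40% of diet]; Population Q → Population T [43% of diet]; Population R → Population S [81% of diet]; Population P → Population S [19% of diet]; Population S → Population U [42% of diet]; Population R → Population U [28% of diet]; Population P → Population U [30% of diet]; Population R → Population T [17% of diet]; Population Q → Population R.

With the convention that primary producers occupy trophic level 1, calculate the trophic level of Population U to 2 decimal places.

3.66

Population Q: 1 + 1 = 2
Population R: 1 + 2 = 3
Population S: 1 + (0.81×3 + 0.19×1) = 3.62
Population T: 1 + (0.17×3 + 0.43×2 + 0.4×3.62) = 3.818
Population U: 1 + (0.3×1 + 0.42×3.62 + 0.28×3) = 3.6604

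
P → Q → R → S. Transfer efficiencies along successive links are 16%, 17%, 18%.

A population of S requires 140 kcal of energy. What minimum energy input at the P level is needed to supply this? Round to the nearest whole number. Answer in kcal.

Cumulative transfer efficiency: 0.16 × 0.17 × 0.18 = 0.004896
P energy = 140 / 0.004896 = 28595 kcal

28595 kcal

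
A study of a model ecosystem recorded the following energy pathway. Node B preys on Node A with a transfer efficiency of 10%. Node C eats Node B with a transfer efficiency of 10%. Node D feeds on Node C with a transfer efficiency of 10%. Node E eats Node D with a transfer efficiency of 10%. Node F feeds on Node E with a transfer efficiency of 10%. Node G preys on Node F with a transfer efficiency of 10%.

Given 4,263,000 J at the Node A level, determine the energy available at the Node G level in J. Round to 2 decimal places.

Node B: 4263000 × 0.1 = 426300 J
Node C: 426300 × 0.1 = 42630 J
Node D: 42630 × 0.1 = 4263 J
Node E: 4263 × 0.1 = 426.3 J
Node F: 426.3 × 0.1 = 42.63 J
Node G: 42.63 × 0.1 = 4.263 J

4.26 J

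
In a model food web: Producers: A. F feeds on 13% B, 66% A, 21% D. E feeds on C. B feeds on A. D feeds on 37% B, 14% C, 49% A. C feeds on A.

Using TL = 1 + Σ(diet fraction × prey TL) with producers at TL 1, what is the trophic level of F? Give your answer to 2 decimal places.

B: 1 + 1 = 2
C: 1 + 1 = 2
D: 1 + (0.37×2 + 0.14×2 + 0.49×1) = 2.51
E: 1 + 2 = 3
F: 1 + (0.13×2 + 0.66×1 + 0.21×2.51) = 2.4471

2.45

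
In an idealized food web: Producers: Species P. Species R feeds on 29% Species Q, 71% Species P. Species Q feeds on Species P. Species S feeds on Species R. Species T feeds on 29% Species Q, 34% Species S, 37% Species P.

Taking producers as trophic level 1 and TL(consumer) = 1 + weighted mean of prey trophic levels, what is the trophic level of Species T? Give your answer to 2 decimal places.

Species Q: 1 + 1 = 2
Species R: 1 + (0.29×2 + 0.71×1) = 2.29
Species S: 1 + 2.29 = 3.29
Species T: 1 + (0.29×2 + 0.34×3.29 + 0.37×1) = 3.0686

3.07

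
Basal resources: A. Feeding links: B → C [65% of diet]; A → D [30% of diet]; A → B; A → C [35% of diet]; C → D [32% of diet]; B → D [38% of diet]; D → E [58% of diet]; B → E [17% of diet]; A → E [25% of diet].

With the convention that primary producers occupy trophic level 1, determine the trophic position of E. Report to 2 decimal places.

3.28

B: 1 + 1 = 2
C: 1 + (0.35×1 + 0.65×2) = 2.65
D: 1 + (0.3×1 + 0.32×2.65 + 0.38×2) = 2.908
E: 1 + (0.58×2.908 + 0.17×2 + 0.25×1) = 3.27664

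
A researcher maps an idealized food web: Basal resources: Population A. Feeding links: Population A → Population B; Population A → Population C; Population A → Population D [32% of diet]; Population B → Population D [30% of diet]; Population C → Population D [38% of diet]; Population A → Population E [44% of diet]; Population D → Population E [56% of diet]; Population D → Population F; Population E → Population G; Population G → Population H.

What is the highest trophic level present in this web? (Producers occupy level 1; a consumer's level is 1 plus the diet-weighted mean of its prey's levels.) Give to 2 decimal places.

4.94

Population B: 1 + 1 = 2
Population C: 1 + 1 = 2
Population D: 1 + (0.32×1 + 0.3×2 + 0.38×2) = 2.68
Population E: 1 + (0.44×1 + 0.56×2.68) = 2.9408
Population F: 1 + 2.68 = 3.68
Population G: 1 + 2.9408 = 3.9408
Population H: 1 + 3.9408 = 4.9408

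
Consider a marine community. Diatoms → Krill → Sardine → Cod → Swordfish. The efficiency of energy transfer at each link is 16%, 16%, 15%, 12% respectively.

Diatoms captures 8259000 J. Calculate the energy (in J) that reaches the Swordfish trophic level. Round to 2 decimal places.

Krill: 8259000 × 0.16 = 1321440 J
Sardine: 1321440 × 0.16 = 211430.4 J
Cod: 211430.4 × 0.15 = 31714.56 J
Swordfish: 31714.56 × 0.12 = 3805.7472 J

3805.75 J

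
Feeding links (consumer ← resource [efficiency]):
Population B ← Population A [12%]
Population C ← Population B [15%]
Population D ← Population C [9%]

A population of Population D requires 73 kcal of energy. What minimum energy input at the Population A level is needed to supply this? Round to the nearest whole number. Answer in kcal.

Cumulative transfer efficiency: 0.12 × 0.15 × 0.09 = 0.00162
Population A energy = 73 / 0.00162 = 45062 kcal

45062 kcal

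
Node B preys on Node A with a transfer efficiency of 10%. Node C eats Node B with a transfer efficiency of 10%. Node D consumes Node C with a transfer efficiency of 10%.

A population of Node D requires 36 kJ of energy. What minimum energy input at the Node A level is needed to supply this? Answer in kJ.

Cumulative transfer efficiency: 0.1 × 0.1 × 0.1 = 0.001
Node A energy = 36 / 0.001 = 36000 kJ

36000 kJ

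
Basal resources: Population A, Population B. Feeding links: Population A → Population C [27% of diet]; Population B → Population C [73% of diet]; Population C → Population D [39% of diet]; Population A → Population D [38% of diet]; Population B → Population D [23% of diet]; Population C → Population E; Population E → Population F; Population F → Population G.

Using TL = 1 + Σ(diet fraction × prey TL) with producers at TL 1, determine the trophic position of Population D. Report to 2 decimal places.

Population C: 1 + (0.27×1 + 0.73×1) = 2
Population D: 1 + (0.39×2 + 0.38×1 + 0.23×1) = 2.39
Population E: 1 + 2 = 3
Population F: 1 + 3 = 4
Population G: 1 + 4 = 5

2.39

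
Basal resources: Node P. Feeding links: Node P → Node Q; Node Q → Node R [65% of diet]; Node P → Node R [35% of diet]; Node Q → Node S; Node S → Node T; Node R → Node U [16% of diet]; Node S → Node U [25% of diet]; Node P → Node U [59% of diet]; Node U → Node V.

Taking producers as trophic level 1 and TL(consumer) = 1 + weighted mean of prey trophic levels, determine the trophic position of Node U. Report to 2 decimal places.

2.76

Node Q: 1 + 1 = 2
Node R: 1 + (0.65×2 + 0.35×1) = 2.65
Node S: 1 + 2 = 3
Node T: 1 + 3 = 4
Node U: 1 + (0.16×2.65 + 0.25×3 + 0.59×1) = 2.764
Node V: 1 + 2.764 = 3.764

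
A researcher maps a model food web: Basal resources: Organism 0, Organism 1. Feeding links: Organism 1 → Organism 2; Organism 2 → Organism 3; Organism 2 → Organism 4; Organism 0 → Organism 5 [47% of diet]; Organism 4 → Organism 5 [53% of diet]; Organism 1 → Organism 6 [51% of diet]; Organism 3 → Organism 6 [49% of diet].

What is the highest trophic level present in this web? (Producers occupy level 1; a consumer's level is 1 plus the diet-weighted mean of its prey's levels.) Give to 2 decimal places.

3.06

Organism 2: 1 + 1 = 2
Organism 3: 1 + 2 = 3
Organism 4: 1 + 2 = 3
Organism 5: 1 + (0.47×1 + 0.53×3) = 3.06
Organism 6: 1 + (0.51×1 + 0.49×3) = 2.98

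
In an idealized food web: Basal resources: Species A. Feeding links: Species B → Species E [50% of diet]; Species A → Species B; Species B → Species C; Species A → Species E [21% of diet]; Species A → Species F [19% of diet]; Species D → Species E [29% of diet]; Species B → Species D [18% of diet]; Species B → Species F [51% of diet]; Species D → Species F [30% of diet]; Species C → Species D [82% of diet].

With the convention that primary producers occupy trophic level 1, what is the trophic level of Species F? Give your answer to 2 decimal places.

3.36

Species B: 1 + 1 = 2
Species C: 1 + 2 = 3
Species D: 1 + (0.82×3 + 0.18×2) = 3.82
Species E: 1 + (0.29×3.82 + 0.21×1 + 0.5×2) = 3.3178
Species F: 1 + (0.51×2 + 0.19×1 + 0.3×3.82) = 3.356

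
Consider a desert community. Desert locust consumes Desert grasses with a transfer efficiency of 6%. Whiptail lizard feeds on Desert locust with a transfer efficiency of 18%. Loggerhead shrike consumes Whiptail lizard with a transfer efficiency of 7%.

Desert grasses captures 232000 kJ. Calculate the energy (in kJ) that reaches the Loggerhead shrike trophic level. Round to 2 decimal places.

175.39 kJ

Desert locust: 232000 × 0.06 = 13920 kJ
Whiptail lizard: 13920 × 0.18 = 2505.6 kJ
Loggerhead shrike: 2505.6 × 0.07 = 175.392 kJ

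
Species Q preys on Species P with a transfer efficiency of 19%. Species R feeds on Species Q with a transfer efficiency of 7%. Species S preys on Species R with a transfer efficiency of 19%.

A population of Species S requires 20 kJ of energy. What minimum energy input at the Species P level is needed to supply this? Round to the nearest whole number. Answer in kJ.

7915 kJ

Cumulative transfer efficiency: 0.19 × 0.07 × 0.19 = 0.002527
Species P energy = 20 / 0.002527 = 7915 kJ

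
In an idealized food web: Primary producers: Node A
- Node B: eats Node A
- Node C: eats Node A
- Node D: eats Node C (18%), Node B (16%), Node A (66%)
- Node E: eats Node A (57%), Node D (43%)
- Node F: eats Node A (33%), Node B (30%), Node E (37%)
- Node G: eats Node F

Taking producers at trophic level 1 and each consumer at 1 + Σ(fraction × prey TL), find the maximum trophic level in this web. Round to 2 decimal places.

3.88

Node B: 1 + 1 = 2
Node C: 1 + 1 = 2
Node D: 1 + (0.18×2 + 0.16×2 + 0.66×1) = 2.34
Node E: 1 + (0.57×1 + 0.43×2.34) = 2.5762
Node F: 1 + (0.33×1 + 0.3×2 + 0.37×2.5762) = 2.883194
Node G: 1 + 2.883194 = 3.883194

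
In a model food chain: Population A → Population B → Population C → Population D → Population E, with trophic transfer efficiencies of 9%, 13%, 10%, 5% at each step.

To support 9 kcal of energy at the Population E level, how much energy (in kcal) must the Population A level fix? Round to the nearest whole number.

153846 kcal

Cumulative transfer efficiency: 0.09 × 0.13 × 0.1 × 0.05 = 0.0000585
Population A energy = 9 / 0.0000585 = 153846 kcal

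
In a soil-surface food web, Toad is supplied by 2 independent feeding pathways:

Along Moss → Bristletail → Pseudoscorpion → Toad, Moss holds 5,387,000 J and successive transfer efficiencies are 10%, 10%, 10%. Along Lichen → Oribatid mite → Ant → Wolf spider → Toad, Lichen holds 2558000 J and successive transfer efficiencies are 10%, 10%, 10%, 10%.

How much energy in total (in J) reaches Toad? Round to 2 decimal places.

5642.80 J

Via Moss: 5387000 × 0.1 × 0.1 × 0.1 = 5387 J
Via Lichen: 2558000 × 0.1 × 0.1 × 0.1 × 0.1 = 255.8 J
Total at Toad: 5387 + 255.8 = 5642.8 J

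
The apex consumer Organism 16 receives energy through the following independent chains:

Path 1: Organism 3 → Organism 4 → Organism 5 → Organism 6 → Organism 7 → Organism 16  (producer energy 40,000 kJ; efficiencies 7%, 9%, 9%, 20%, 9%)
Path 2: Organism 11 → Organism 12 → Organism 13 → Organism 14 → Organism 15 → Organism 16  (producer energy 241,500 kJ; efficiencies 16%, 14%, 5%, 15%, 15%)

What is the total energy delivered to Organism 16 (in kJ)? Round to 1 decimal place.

Path 1: 40000 × 0.07 × 0.09 × 0.09 × 0.2 × 0.09 = 0.40824 kJ
Path 2: 241500 × 0.16 × 0.14 × 0.05 × 0.15 × 0.15 = 6.0858 kJ
Total at Organism 16: 0.40824 + 6.0858 = 6.49404 kJ

6.5 kJ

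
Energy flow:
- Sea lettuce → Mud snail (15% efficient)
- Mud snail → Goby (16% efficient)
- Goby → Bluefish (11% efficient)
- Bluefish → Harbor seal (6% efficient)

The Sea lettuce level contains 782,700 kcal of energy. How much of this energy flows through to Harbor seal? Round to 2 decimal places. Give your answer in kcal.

Mud snail: 782700 × 0.15 = 117405 kcal
Goby: 117405 × 0.16 = 18784.8 kcal
Bluefish: 18784.8 × 0.11 = 2066.328 kcal
Harbor seal: 2066.328 × 0.06 = 123.97968 kcal

123.98 kcal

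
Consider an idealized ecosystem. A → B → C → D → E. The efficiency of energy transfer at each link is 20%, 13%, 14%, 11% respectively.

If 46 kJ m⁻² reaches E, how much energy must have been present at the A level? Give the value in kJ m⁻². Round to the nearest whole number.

114885 kJ m⁻²

Cumulative transfer efficiency: 0.2 × 0.13 × 0.14 × 0.11 = 0.0004004
A energy = 46 / 0.0004004 = 114885 kJ m⁻²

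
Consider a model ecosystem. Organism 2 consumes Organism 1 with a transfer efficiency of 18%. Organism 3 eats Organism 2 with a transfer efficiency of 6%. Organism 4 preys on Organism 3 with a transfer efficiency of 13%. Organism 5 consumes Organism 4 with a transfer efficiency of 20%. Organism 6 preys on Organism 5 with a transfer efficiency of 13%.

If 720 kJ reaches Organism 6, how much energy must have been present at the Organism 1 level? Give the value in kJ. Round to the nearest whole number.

19723866 kJ

Cumulative transfer efficiency: 0.18 × 0.06 × 0.13 × 0.2 × 0.13 = 0.000036504
Organism 1 energy = 720 / 0.000036504 = 19723866 kJ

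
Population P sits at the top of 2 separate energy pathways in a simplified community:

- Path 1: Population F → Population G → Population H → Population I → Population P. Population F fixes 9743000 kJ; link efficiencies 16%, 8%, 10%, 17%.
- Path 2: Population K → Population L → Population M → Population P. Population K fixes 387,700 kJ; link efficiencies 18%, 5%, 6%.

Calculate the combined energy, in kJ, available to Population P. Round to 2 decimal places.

Path 1: 9743000 × 0.16 × 0.08 × 0.1 × 0.17 = 2120.0768 kJ
Path 2: 387700 × 0.18 × 0.05 × 0.06 = 209.358 kJ
Total at Population P: 2120.0768 + 209.358 = 2329.4348 kJ

2329.43 kJ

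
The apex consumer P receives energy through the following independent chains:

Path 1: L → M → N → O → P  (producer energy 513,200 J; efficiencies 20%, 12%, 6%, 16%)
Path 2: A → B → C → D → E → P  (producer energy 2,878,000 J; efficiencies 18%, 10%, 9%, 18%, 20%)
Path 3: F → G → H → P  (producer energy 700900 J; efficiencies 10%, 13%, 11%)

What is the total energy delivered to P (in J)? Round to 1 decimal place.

1288.4 J

Path 1: 513200 × 0.2 × 0.12 × 0.06 × 0.16 = 118.24128 J
Path 2: 2878000 × 0.18 × 0.1 × 0.09 × 0.18 × 0.2 = 167.84496 J
Path 3: 700900 × 0.1 × 0.13 × 0.11 = 1002.287 J
Total at P: 118.24128 + 167.84496 + 1002.287 = 1288.37324 J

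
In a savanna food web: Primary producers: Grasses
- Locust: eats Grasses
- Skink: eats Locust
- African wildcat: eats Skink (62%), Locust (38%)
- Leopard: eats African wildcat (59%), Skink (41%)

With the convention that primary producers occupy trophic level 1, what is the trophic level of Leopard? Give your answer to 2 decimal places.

4.37

Locust: 1 + 1 = 2
Skink: 1 + 2 = 3
African wildcat: 1 + (0.62×3 + 0.38×2) = 3.62
Leopard: 1 + (0.59×3.62 + 0.41×3) = 4.3658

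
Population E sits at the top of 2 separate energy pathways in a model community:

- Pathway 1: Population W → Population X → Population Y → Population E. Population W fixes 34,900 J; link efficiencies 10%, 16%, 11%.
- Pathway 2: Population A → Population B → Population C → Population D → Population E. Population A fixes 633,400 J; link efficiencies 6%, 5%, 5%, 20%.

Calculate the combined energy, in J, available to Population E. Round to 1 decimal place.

Pathway 1: 34900 × 0.1 × 0.16 × 0.11 = 61.424 J
Pathway 2: 633400 × 0.06 × 0.05 × 0.05 × 0.2 = 19.002 J
Total at Population E: 61.424 + 19.002 = 80.426 J

80.4 J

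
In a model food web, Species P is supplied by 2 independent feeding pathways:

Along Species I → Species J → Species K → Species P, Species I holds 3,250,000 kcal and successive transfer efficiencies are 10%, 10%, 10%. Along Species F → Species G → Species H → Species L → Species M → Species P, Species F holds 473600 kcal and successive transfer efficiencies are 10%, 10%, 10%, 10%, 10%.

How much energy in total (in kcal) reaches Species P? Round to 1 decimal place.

3254.7 kcal

Via Species I: 3250000 × 0.1 × 0.1 × 0.1 = 3250 kcal
Via Species F: 473600 × 0.1 × 0.1 × 0.1 × 0.1 × 0.1 = 4.736 kcal
Total at Species P: 3250 + 4.736 = 3254.736 kcal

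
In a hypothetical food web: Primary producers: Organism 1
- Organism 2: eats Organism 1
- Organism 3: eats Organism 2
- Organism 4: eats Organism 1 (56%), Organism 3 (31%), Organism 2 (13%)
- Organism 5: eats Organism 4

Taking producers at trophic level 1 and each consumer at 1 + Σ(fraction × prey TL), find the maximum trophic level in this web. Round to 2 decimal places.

3.75

Organism 2: 1 + 1 = 2
Organism 3: 1 + 2 = 3
Organism 4: 1 + (0.56×1 + 0.31×3 + 0.13×2) = 2.75
Organism 5: 1 + 2.75 = 3.75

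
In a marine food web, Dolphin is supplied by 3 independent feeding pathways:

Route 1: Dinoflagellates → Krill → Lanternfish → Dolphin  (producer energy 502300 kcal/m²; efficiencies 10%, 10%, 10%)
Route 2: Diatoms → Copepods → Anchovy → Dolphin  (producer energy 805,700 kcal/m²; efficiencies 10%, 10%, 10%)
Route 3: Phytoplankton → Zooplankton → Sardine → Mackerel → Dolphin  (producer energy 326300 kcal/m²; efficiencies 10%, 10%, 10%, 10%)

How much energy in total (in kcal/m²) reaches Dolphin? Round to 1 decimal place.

Route 1: 502300 × 0.1 × 0.1 × 0.1 = 502.3 kcal/m²
Route 2: 805700 × 0.1 × 0.1 × 0.1 = 805.7 kcal/m²
Route 3: 326300 × 0.1 × 0.1 × 0.1 × 0.1 = 32.63 kcal/m²
Total at Dolphin: 502.3 + 805.7 + 32.63 = 1340.63 kcal/m²

1340.6 kcal/m²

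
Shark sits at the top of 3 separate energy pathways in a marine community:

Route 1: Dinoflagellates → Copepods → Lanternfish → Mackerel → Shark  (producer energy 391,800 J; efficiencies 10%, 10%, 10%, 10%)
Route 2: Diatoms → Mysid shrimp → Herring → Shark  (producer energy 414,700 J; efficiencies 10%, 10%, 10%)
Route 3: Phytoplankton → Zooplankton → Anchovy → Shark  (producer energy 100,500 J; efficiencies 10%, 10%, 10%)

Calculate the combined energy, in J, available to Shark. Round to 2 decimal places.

Route 1: 391800 × 0.1 × 0.1 × 0.1 × 0.1 = 39.18 J
Route 2: 414700 × 0.1 × 0.1 × 0.1 = 414.7 J
Route 3: 100500 × 0.1 × 0.1 × 0.1 = 100.5 J
Total at Shark: 39.18 + 414.7 + 100.5 = 554.38 J

554.38 J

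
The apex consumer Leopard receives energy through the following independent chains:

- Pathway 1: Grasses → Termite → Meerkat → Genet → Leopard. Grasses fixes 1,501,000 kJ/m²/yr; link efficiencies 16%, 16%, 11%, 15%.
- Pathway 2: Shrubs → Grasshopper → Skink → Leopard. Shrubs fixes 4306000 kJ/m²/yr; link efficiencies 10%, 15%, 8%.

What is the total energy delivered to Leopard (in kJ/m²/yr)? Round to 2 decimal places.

5801.22 kJ/m²/yr

Pathway 1: 1501000 × 0.16 × 0.16 × 0.11 × 0.15 = 634.0224 kJ/m²/yr
Pathway 2: 4306000 × 0.1 × 0.15 × 0.08 = 5167.2 kJ/m²/yr
Total at Leopard: 634.0224 + 5167.2 = 5801.2224 kJ/m²/yr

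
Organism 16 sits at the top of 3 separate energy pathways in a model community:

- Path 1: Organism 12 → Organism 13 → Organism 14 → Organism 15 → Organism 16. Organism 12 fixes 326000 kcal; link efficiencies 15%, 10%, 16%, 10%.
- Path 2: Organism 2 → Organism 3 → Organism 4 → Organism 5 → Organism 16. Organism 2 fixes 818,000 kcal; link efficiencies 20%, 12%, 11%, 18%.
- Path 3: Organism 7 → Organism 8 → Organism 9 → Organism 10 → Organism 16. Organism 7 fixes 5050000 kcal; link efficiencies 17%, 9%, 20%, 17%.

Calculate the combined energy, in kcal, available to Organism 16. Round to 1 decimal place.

3094.0 kcal

Path 1: 326000 × 0.15 × 0.1 × 0.16 × 0.1 = 78.24 kcal
Path 2: 818000 × 0.2 × 0.12 × 0.11 × 0.18 = 388.7136 kcal
Path 3: 5050000 × 0.17 × 0.09 × 0.2 × 0.17 = 2627.01 kcal
Total at Organism 16: 78.24 + 388.7136 + 2627.01 = 3093.9636 kcal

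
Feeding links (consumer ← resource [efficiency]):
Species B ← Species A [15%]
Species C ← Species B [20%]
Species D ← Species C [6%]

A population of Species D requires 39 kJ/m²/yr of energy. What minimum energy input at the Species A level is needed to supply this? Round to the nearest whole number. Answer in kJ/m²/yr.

21667 kJ/m²/yr

Cumulative transfer efficiency: 0.15 × 0.2 × 0.06 = 0.0018
Species A energy = 39 / 0.0018 = 21667 kJ/m²/yr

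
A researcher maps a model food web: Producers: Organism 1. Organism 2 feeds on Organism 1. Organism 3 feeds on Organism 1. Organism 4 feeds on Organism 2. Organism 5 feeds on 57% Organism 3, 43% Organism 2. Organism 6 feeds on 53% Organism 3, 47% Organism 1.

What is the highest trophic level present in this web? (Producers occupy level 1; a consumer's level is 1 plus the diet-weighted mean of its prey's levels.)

Organism 2: 1 + 1 = 2
Organism 3: 1 + 1 = 2
Organism 4: 1 + 2 = 3
Organism 5: 1 + (0.57×2 + 0.43×2) = 3
Organism 6: 1 + (0.53×2 + 0.47×1) = 2.53

3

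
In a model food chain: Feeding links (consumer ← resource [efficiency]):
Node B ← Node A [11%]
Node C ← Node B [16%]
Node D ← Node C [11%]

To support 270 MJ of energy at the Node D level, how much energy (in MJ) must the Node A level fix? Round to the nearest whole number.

Cumulative transfer efficiency: 0.11 × 0.16 × 0.11 = 0.001936
Node A energy = 270 / 0.001936 = 139463 MJ

139463 MJ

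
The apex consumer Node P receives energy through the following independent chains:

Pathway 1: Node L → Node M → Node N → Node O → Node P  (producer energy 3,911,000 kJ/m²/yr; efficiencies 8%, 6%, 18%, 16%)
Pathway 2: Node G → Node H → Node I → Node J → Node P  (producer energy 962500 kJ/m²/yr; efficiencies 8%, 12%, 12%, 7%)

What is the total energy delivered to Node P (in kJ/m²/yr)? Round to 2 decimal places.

Pathway 1: 3911000 × 0.08 × 0.06 × 0.18 × 0.16 = 540.65664 kJ/m²/yr
Pathway 2: 962500 × 0.08 × 0.12 × 0.12 × 0.07 = 77.616 kJ/m²/yr
Total at Node P: 540.65664 + 77.616 = 618.27264 kJ/m²/yr

618.27 kJ/m²/yr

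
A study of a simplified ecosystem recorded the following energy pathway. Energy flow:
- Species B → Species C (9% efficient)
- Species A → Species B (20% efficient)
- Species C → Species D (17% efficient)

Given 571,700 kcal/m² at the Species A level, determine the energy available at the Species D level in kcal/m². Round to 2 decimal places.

1749.40 kcal/m²

Species B: 571700 × 0.2 = 114340 kcal/m²
Species C: 114340 × 0.09 = 10290.6 kcal/m²
Species D: 10290.6 × 0.17 = 1749.402 kcal/m²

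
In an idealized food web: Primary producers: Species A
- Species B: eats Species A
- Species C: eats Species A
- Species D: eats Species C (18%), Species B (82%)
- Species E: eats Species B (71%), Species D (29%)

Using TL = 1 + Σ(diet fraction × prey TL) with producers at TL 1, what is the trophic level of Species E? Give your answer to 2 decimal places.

Species B: 1 + 1 = 2
Species C: 1 + 1 = 2
Species D: 1 + (0.18×2 + 0.82×2) = 3
Species E: 1 + (0.71×2 + 0.29×3) = 3.29

3.29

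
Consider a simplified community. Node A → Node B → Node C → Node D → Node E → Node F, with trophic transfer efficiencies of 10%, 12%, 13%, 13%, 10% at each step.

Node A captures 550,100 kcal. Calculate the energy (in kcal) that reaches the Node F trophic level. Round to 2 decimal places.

11.16 kcal

Node B: 550100 × 0.1 = 55010 kcal
Node C: 55010 × 0.12 = 6601.2 kcal
Node D: 6601.2 × 0.13 = 858.156 kcal
Node E: 858.156 × 0.13 = 111.56028 kcal
Node F: 111.56028 × 0.1 = 11.156028 kcal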